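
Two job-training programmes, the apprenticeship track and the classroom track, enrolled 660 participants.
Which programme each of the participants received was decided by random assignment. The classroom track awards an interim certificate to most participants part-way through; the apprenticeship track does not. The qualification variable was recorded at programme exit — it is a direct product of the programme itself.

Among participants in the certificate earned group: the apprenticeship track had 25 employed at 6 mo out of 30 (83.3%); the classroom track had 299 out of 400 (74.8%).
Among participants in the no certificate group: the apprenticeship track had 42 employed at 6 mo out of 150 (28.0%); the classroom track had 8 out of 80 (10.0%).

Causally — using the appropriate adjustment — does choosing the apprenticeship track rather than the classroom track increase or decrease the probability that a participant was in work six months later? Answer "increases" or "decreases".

decreases

the apprenticeship track is higher inside every qualification attained during the programme stratum but the classroom track is higher in aggregate. Whether to stratify depends on how qualification attained during the programme relates to the programme.
Qualification attained during the programme here is a post-treatment variable shaped by the programme; conditioning on it would introduce bias rather than remove it. The overall comparison is the causal one.
Pooled: the apprenticeship track 37.2% vs the classroom track 64.0%; the classroom track is higher overall.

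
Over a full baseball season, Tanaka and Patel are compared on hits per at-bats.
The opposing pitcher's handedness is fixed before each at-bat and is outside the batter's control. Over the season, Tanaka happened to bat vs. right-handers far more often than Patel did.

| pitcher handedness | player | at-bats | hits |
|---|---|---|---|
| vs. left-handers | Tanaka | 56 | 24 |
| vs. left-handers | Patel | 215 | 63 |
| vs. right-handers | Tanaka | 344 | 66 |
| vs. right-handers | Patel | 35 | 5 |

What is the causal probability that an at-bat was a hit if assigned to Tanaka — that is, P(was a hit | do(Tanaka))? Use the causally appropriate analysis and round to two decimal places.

The stratified and pooled comparisons disagree (Tanaka wins within each pitcher handedness; Patel wins overall), so the answer turns on the causal role of pitcher handedness.
Pitcher handedness differs across players for reasons unrelated to any effect of the player itself, and it separately predicts the outcome — a classic confounder. We must compare within pitcher handedness levels.
Standardising Tanaka to the population pitcher handedness mix: 0.417·24/56 + 0.583·66/344 = 0.291.

0.29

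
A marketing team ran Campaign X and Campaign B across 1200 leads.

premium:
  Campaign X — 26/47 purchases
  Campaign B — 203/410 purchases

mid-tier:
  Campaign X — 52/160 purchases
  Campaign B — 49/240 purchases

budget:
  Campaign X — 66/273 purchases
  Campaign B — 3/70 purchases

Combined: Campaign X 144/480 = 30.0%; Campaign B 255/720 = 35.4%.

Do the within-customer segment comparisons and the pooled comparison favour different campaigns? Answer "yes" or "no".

yes

Within each customer segment level (premium 55.3% vs 49.5%; mid-tier 32.5% vs 20.4%; budget 24.2% vs 4.3%), Campaign X has the higher rate every time. Pooled: 30.0% vs 35.4% — Campaign B has the higher rate overall. The two comparisons disagree.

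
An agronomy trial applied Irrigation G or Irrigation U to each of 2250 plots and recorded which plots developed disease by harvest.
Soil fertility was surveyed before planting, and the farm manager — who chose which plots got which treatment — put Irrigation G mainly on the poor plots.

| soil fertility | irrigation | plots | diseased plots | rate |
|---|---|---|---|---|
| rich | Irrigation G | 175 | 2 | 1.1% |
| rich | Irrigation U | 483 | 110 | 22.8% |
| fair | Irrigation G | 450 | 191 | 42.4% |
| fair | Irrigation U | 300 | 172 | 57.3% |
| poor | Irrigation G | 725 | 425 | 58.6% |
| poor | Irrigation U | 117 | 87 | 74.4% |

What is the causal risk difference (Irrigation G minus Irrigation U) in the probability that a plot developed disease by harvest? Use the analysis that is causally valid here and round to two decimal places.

Nothing the irrigation does changes soil fertility; the imbalance is an allocation artefact. With soil fertility also predicting the outcome, the pooled figure is confounded, and the within-stratum comparison is the causal one.
Adjusting over the population distribution of soil fertility: 0.292·(0.011−0.228) + 0.333·(0.424−0.573) + 0.374·(0.586−0.744) = -0.172.

-0.17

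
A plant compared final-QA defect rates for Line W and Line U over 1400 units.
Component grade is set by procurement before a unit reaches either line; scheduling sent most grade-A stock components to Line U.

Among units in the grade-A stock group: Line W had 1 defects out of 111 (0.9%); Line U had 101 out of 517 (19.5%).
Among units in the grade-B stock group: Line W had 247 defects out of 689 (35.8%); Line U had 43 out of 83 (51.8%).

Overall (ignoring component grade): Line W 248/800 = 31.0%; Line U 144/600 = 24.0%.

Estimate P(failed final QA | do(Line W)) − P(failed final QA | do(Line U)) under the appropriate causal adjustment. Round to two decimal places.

Component grade satisfies the back-door criterion: it is not a descendant of the line, and it blocks the spurious path from line to outcome. Adjusting for it (i.e., using the within-component grade rates) gives the causal effect.
Adjusting over the population distribution of component grade: 0.449·(0.009−0.195) + 0.551·(0.358−0.518) = -0.172.

-0.17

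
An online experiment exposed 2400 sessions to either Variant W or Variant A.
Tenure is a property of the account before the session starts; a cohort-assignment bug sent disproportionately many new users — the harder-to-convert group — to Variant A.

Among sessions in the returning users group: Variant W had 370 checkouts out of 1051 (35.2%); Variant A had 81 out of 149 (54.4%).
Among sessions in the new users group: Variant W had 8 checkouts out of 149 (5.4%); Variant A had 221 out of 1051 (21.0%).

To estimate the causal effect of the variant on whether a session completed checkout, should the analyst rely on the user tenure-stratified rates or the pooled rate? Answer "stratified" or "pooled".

stratified

Within every user tenure level Variant A has the higher rate, yet pooled Variant W does — Simpson's reversal.
User tenure differs across variants for reasons unrelated to any effect of the variant itself, and it separately predicts the outcome — a classic confounder. We must compare within user tenure levels.
Within each level — returning users: 35.2% vs 54.4%; new users: 5.4% vs 21.0% — Variant A is higher every time.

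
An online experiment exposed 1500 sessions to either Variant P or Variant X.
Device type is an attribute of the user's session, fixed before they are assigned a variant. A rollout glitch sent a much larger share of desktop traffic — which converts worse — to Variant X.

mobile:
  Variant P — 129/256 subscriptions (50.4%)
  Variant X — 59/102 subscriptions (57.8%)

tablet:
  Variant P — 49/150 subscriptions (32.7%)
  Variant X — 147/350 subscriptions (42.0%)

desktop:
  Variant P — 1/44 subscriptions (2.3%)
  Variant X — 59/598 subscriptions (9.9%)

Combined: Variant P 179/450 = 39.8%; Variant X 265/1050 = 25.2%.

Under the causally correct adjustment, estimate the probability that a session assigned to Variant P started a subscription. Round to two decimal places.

0.24

Here device type is a common cause — it drives both which variant a case falls under and the outcome. The crude comparison mixes populations; the stratum-specific rates are the causally relevant ones.
Standardising Variant P to the population device type mix: 0.239·129/256 + 0.333·49/150 + 0.428·1/44 = 0.239.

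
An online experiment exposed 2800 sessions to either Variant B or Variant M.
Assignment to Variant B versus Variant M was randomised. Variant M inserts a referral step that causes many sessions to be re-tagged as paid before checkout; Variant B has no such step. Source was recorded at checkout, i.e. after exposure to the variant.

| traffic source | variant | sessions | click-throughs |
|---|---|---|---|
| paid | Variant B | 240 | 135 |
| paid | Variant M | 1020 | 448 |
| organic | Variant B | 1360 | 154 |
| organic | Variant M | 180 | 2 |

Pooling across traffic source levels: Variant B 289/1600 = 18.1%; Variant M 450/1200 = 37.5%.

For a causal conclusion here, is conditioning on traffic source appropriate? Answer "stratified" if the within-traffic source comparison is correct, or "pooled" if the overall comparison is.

Within every traffic source level Variant B has the higher rate, yet pooled Variant M does — Simpson's reversal.
Because the variant influences traffic source, traffic source is a post-treatment mediator, not a confounder. Stratifying on it would bias the estimate; the causal effect is the crude pooled difference.
Pooled: Variant B 18.1% vs Variant M 37.5%; Variant M is higher overall.

pooled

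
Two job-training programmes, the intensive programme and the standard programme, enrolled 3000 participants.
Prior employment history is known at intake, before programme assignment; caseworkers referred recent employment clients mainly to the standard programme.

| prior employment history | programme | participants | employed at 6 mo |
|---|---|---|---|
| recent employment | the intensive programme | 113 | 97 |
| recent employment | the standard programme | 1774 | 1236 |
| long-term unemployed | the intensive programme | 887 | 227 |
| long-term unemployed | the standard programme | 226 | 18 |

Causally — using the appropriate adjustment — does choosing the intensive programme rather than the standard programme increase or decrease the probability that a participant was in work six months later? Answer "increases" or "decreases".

The prior employment history-specific comparison favours the intensive programme throughout, but the pooled figures favour the standard programme. The question is whether to condition on prior employment history.
Since prior employment history is a pre-existing factor (not a product of the programme) and it affects the outcome on its own, it is a confounder. The stratified rates, not the pooled rate, identify the causal effect.
Within each level — recent employment: 85.8% vs 69.7%; long-term unemployed: 25.6% vs 8.0% — the intensive programme is higher every time.

increases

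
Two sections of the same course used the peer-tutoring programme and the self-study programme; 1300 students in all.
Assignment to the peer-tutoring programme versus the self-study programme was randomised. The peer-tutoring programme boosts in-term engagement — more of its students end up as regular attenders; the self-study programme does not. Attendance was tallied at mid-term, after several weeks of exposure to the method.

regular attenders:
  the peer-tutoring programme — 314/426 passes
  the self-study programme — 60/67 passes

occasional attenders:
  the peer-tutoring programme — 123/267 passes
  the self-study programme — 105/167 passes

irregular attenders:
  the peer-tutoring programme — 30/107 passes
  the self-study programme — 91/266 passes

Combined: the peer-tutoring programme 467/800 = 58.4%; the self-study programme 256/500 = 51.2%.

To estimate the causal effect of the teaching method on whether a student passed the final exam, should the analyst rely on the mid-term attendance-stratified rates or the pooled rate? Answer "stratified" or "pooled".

pooled

The stratified and pooled comparisons disagree (the self-study programme wins within each mid-term attendance; the peer-tutoring programme wins overall), so the answer turns on the causal role of mid-term attendance.
The distribution of mid-term attendance is itself part of what the teaching method does — it is an intermediate outcome. Holding it fixed would remove that part of the effect; the total effect is the pooled difference.
Pooled: the peer-tutoring programme 58.4% vs the self-study programme 51.2%; the peer-tutoring programme is higher overall.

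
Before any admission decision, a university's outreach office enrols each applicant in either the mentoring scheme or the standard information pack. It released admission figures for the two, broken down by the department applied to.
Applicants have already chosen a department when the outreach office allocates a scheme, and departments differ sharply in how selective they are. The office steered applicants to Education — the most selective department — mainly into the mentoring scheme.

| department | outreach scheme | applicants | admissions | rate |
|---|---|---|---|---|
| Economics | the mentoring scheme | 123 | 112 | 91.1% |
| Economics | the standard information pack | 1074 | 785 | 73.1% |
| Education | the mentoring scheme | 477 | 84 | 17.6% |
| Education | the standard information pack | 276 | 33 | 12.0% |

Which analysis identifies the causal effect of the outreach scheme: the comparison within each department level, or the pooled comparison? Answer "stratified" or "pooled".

stratified

Here department is a common cause — it drives both which outreach scheme a case falls under and the outcome. The crude comparison mixes populations; the stratum-specific rates are the causally relevant ones.
Within each level — Economics: 91.1% vs 73.1%; Education: 17.6% vs 12.0% — the mentoring scheme is higher every time.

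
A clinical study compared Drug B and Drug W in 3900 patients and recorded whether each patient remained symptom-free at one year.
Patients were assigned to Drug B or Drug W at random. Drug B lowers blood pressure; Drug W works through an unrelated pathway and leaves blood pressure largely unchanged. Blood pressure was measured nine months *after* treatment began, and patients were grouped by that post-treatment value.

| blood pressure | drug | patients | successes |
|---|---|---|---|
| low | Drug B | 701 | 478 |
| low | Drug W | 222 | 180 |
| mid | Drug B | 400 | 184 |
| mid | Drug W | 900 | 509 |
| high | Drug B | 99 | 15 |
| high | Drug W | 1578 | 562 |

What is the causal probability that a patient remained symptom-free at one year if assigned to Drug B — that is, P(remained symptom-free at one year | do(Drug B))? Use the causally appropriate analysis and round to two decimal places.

0.56

Drug W is higher inside every blood pressure stratum but Drug B is higher in aggregate. Whether to stratify depends on how blood pressure relates to the drug.
Blood pressure is recorded after the drug and is itself shifted by it — it sits on the causal path from drug to outcome. Conditioning on a mediator would strip out part of the effect we want; the pooled comparison gives the total causal effect.
So P(outcome | do(Drug B)) is just the pooled rate for Drug B: 677/1200 = 0.564.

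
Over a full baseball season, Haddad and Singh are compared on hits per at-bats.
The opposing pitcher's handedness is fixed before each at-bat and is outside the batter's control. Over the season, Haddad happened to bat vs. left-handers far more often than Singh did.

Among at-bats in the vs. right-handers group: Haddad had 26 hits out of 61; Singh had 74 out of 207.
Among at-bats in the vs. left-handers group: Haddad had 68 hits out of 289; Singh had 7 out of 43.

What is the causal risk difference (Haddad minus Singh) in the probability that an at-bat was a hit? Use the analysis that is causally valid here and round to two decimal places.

Within every pitcher handedness level Haddad has the higher rate, yet pooled Singh does — Simpson's reversal.
Here pitcher handedness is a common cause — it drives both which player a case falls under and the outcome. The crude comparison mixes populations; the stratum-specific rates are the causally relevant ones.
Adjusting over the population distribution of pitcher handedness: 0.447·(0.426−0.357) + 0.553·(0.235−0.163) = +0.071.

+0.07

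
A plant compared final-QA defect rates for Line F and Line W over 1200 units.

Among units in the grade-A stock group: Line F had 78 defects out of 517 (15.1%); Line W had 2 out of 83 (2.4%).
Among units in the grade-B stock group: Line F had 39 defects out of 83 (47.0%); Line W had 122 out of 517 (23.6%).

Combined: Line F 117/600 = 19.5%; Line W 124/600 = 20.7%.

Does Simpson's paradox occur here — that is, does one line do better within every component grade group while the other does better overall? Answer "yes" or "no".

yes

Within each component grade level (grade-A stock 15.1% vs 2.4%; grade-B stock 47.0% vs 23.6%), Line W has the lower rate every time. Pooled: 19.5% vs 20.7% — Line F has the lower rate overall. The two comparisons disagree.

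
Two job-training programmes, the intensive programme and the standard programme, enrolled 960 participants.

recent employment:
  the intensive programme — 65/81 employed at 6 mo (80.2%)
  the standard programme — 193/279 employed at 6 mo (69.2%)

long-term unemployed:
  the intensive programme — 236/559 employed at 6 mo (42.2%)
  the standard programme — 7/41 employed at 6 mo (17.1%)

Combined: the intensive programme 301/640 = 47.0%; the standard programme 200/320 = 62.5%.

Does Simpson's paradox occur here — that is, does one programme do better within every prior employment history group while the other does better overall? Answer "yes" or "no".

yes

Within each prior employment history level (recent employment 80.2% vs 69.2%; long-term unemployed 42.2% vs 17.1%), the intensive programme has the higher rate every time. Pooled: 47.0% vs 62.5% — the standard programme has the higher rate overall. The two comparisons disagree.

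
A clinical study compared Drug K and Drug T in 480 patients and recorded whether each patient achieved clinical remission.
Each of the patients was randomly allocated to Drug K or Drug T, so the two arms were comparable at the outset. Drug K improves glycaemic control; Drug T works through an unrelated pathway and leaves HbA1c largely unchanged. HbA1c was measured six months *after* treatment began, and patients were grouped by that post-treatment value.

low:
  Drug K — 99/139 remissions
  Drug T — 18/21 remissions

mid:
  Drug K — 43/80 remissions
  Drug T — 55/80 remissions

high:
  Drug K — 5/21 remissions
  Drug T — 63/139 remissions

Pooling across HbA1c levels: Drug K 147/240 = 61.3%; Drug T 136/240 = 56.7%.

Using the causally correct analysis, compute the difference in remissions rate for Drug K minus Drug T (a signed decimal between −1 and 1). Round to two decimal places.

The HbA1c-specific comparison favours Drug T throughout, but the pooled figures favour Drug K. The question is whether to condition on HbA1c.
Because the drug influences HbA1c, HbA1c is a post-treatment mediator, not a confounder. Stratifying on it would bias the estimate; the causal effect is the crude pooled difference.
The causal difference is the pooled difference: 0.613 − 0.567 = +0.046.

+0.05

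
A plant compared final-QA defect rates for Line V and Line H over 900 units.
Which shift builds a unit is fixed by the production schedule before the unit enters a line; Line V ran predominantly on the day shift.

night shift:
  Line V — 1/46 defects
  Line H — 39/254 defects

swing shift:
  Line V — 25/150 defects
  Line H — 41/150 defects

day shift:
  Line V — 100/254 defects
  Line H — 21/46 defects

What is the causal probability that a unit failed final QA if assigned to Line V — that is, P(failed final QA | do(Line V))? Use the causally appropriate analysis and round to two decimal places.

Line V is lower inside every shift stratum but Line H is lower in aggregate. Whether to stratify depends on how shift relates to the line.
Shift satisfies the back-door criterion: it is not a descendant of the line, and it blocks the spurious path from line to outcome. Adjusting for it (i.e., using the within-shift rates) gives the causal effect.
Standardising Line V to the population shift mix: 0.333·1/46 + 0.333·25/150 + 0.333·100/254 = 0.194.

0.19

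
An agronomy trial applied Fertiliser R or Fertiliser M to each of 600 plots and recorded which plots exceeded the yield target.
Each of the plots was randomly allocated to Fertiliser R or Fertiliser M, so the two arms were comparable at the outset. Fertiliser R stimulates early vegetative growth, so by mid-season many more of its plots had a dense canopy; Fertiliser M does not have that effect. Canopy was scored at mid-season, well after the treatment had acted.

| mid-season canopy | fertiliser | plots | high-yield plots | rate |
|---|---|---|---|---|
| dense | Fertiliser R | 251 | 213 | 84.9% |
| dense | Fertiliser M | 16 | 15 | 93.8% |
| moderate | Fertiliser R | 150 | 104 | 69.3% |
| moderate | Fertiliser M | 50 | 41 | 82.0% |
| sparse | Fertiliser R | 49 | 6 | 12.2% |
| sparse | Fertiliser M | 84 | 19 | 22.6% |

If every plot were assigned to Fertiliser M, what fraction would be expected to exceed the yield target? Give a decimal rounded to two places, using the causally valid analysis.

Fertiliser M is higher inside every mid-season canopy stratum but Fertiliser R is higher in aggregate. Whether to stratify depends on how mid-season canopy relates to the fertiliser.
Mid-season canopy is recorded after the fertiliser and is itself shifted by it — it sits on the causal path from fertiliser to outcome. Conditioning on a mediator would strip out part of the effect we want; the pooled comparison gives the total causal effect.
So P(outcome | do(Fertiliser M)) is just the pooled rate for Fertiliser M: 75/150 = 0.500.

0.50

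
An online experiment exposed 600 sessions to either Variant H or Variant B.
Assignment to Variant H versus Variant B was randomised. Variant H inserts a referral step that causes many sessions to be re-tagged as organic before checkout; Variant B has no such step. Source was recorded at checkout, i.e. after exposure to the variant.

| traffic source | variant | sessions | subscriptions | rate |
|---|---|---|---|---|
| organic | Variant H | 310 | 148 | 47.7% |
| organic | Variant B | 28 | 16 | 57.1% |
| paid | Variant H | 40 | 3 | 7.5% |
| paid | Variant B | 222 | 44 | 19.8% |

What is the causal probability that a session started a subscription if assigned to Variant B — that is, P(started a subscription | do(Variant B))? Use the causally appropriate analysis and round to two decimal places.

The traffic source-specific comparison favours Variant B throughout, but the pooled figures favour Variant H. The question is whether to condition on traffic source.
Because the variant influences traffic source, traffic source is a post-treatment mediator, not a confounder. Stratifying on it would bias the estimate; the causal effect is the crude pooled difference.
So P(outcome | do(Variant B)) is just the pooled rate for Variant B: 60/250 = 0.240.

0.24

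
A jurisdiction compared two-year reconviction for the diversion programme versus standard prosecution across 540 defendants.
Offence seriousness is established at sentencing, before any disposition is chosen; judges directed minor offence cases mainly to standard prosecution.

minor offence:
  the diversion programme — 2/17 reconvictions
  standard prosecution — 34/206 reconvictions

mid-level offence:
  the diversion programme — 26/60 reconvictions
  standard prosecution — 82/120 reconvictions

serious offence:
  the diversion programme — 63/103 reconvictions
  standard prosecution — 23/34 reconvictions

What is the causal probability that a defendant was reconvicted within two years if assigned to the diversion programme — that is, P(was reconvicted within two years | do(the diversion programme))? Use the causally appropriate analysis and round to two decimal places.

The stratified and pooled comparisons disagree (the diversion programme wins within each offence seriousness; standard prosecution wins overall), so the answer turns on the causal role of offence seriousness.
Nothing the disposition does changes offence seriousness; the imbalance is an allocation artefact. With offence seriousness also predicting the outcome, the pooled figure is confounded, and the within-stratum comparison is the causal one.
Standardising the diversion programme to the population offence seriousness mix: 0.413·2/17 + 0.333·26/60 + 0.254·63/103 = 0.348.

0.35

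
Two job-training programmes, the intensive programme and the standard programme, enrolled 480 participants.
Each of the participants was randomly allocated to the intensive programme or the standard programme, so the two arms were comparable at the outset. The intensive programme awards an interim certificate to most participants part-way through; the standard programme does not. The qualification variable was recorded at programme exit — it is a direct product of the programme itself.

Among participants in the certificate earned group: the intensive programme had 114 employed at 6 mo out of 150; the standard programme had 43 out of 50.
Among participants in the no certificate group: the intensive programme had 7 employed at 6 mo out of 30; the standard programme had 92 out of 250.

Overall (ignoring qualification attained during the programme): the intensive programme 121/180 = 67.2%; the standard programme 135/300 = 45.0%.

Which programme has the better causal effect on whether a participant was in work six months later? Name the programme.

the standard programme is higher inside every qualification attained during the programme stratum but the intensive programme is higher in aggregate. Whether to stratify depends on how qualification attained during the programme relates to the programme.
Qualification attained during the programme here is a post-treatment variable shaped by the programme; conditioning on it would introduce bias rather than remove it. The overall comparison is the causal one.
Pooled: the intensive programme 67.2% vs the standard programme 45.0%; the intensive programme is higher overall.

the intensive programme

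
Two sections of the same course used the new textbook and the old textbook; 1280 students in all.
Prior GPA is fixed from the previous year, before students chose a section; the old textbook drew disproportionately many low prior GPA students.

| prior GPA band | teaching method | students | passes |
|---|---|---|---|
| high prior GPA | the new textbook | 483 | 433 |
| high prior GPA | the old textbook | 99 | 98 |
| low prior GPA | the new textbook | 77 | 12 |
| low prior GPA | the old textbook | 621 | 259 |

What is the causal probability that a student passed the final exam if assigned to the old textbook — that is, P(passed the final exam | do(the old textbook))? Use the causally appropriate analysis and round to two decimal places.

the old textbook is higher inside every prior GPA band stratum but the new textbook is higher in aggregate. Whether to stratify depends on how prior GPA band relates to the teaching method.
Here prior GPA band is a common cause — it drives both which teaching method a case falls under and the outcome. The crude comparison mixes populations; the stratum-specific rates are the causally relevant ones.
Standardising the old textbook to the population prior GPA band mix: 0.455·98/99 + 0.545·259/621 = 0.678.

0.68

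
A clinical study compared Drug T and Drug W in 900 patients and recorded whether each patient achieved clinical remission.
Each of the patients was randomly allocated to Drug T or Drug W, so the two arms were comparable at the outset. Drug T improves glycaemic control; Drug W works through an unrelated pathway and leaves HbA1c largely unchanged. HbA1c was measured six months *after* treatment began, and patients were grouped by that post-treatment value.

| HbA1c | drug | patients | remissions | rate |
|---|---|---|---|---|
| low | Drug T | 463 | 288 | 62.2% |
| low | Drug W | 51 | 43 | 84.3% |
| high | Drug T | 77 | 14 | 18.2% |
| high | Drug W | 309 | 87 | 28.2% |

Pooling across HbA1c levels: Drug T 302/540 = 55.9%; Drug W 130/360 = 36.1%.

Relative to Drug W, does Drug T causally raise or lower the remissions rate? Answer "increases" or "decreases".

HbA1c here is a post-treatment variable shaped by the drug; conditioning on it would introduce bias rather than remove it. The overall comparison is the causal one.
Pooled: Drug T 55.9% vs Drug W 36.1%; Drug T is higher overall.

increases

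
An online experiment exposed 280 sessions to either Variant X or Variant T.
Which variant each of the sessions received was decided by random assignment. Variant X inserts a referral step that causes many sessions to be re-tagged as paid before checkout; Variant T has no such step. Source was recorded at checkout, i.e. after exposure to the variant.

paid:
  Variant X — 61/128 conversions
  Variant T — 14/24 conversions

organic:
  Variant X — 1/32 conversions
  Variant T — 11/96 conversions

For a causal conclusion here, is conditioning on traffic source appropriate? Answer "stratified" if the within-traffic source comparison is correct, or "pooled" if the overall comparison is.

Traffic source is downstream of the variant. One should not condition on a consequence of treatment, so the overall rates are the right comparison.
Pooled: Variant X 38.8% vs Variant T 20.8%; Variant X is higher overall.

pooled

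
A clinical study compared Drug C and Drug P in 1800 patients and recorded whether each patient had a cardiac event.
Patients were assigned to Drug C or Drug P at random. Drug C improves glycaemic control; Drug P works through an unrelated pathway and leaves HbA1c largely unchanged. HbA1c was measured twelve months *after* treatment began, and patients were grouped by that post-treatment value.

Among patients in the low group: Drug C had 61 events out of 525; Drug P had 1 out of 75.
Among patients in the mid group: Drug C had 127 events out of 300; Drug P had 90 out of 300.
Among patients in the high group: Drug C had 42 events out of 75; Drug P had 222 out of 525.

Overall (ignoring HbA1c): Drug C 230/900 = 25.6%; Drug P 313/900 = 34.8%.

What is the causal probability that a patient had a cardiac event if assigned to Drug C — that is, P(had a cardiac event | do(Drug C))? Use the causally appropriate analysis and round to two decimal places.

The HbA1c-specific comparison favours Drug P throughout, but the pooled figures favour Drug C. The question is whether to condition on HbA1c.
The distribution of HbA1c is itself part of what the drug does — it is an intermediate outcome. Holding it fixed would remove that part of the effect; the total effect is the pooled difference.
So P(outcome | do(Drug C)) is just the pooled rate for Drug C: 230/900 = 0.256.

0.26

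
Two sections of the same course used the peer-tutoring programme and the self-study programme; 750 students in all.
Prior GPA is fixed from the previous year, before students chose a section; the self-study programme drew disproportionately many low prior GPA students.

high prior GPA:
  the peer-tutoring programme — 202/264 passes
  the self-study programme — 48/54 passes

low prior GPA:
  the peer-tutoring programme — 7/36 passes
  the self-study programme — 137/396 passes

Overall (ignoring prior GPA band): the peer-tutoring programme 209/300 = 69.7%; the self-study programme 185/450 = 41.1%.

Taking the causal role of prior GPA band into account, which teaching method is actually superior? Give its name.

the self-study programme

Prior GPA band differs across teaching methods for reasons unrelated to any effect of the teaching method itself, and it separately predicts the outcome — a classic confounder. We must compare within prior GPA band levels.
Within each level — high prior GPA: 76.5% vs 88.9%; low prior GPA: 19.4% vs 34.6% — the self-study programme is higher every time.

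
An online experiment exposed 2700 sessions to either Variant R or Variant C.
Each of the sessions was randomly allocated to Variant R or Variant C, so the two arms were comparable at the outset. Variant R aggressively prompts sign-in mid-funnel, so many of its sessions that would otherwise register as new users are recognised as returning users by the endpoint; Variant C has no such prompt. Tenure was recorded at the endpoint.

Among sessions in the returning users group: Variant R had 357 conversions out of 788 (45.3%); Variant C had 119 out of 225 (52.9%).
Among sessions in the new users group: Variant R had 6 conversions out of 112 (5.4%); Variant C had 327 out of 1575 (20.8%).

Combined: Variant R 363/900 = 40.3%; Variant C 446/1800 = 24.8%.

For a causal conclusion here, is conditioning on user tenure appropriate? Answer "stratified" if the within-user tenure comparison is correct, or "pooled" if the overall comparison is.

pooled

The user tenure-specific comparison favours Variant C throughout, but the pooled figures favour Variant R. The question is whether to condition on user tenure.
User tenure is downstream of the variant. One should not condition on a consequence of treatment, so the overall rates are the right comparison.
Pooled: Variant R 40.3% vs Variant C 24.8%; Variant R is higher overall.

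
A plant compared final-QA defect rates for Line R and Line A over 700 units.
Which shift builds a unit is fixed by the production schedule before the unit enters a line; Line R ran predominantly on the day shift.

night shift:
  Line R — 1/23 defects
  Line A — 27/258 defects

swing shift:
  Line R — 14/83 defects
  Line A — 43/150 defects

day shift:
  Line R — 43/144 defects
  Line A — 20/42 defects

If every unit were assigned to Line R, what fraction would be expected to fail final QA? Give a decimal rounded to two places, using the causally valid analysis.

The stratified and pooled comparisons disagree (Line R wins within each shift; Line A wins overall), so the answer turns on the causal role of shift.
Nothing the line does changes shift; the imbalance is an allocation artefact. With shift also predicting the outcome, the pooled figure is confounded, and the within-stratum comparison is the causal one.
Standardising Line R to the population shift mix: 0.401·1/23 + 0.333·14/83 + 0.266·43/144 = 0.153.

0.15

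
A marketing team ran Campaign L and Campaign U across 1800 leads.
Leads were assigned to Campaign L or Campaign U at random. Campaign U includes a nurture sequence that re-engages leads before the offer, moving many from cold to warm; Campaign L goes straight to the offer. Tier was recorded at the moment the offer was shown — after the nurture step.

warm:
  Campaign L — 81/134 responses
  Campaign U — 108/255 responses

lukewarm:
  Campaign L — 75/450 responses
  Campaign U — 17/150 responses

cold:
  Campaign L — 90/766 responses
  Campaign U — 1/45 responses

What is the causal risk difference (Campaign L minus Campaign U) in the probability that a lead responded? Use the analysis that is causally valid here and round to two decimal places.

-0.10

Campaign L is higher inside every engagement tier stratum but Campaign U is higher in aggregate. Whether to stratify depends on how engagement tier relates to the campaign.
Because the campaign influences engagement tier, engagement tier is a post-treatment mediator, not a confounder. Stratifying on it would bias the estimate; the causal effect is the crude pooled difference.
The causal difference is the pooled difference: 0.182 − 0.280 = -0.098.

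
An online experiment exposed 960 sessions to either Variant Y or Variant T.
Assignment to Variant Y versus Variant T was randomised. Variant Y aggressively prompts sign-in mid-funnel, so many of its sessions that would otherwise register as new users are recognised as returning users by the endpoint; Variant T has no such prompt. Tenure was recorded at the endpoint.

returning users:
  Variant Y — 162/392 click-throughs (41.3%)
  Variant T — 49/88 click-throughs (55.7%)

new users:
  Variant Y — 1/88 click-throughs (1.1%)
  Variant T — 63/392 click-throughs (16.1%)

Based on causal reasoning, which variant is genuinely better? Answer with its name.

Variant Y

Stratifying would compare variants among sessions the variants themselves sorted into user tenure groups — a form of selection on an intermediate. The unconditioned pooled rates give the total causal effect.
Pooled: Variant Y 34.0% vs Variant T 23.3%; Variant Y is higher overall.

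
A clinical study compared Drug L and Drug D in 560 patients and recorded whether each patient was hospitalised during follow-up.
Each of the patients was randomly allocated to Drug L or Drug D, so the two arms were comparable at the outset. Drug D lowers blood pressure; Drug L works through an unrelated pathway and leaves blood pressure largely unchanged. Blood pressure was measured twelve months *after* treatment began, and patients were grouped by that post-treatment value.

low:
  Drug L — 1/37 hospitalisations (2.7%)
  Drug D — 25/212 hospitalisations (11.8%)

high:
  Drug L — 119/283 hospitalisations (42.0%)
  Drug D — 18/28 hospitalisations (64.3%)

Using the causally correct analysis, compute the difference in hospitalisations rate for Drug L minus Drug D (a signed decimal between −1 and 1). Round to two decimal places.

Blood pressure is downstream of the drug. One should not condition on a consequence of treatment, so the overall rates are the right comparison.
The causal difference is the pooled difference: 0.375 − 0.179 = +0.196.

+0.20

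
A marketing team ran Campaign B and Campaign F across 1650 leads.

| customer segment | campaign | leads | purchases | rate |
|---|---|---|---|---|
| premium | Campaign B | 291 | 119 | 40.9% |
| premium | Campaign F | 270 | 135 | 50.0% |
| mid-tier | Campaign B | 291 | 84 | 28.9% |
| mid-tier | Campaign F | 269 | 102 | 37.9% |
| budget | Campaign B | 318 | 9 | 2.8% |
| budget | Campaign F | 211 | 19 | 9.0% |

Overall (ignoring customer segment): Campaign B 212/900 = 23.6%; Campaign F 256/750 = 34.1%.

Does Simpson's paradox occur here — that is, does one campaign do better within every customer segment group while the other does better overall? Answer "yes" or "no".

Within each customer segment level (premium 40.9% vs 50.0%; mid-tier 28.9% vs 37.9%; budget 2.8% vs 9.0%), Campaign F has the higher rate every time. Pooled: 23.6% vs 34.1% — Campaign F has the higher rate overall. They agree.

no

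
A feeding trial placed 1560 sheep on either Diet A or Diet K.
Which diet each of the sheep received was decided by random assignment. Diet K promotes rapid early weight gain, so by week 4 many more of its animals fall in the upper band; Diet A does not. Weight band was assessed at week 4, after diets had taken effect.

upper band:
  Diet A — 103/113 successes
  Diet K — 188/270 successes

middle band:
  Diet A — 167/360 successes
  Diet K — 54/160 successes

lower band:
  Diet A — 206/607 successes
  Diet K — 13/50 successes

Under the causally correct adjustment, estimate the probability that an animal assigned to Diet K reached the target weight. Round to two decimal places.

The distribution of week-4 weight band is itself part of what the diet does — it is an intermediate outcome. Holding it fixed would remove that part of the effect; the total effect is the pooled difference.
So P(outcome | do(Diet K)) is just the pooled rate for Diet K: 255/480 = 0.531.

0.53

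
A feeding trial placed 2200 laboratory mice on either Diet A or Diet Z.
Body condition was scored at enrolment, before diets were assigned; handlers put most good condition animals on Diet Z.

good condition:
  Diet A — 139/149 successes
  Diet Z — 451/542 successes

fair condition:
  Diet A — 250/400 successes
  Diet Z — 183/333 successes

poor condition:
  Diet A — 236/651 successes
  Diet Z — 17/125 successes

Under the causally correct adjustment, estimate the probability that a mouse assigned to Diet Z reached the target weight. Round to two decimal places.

The imbalance in starting body condition arose from how laboratory mice were allocated, not from anything the diet did; and starting body condition independently affects the outcome. The pooled gap is confounded — condition on starting body condition.
Standardising Diet Z to the population starting body condition mix: 0.314·451/542 + 0.333·183/333 + 0.353·17/125 = 0.492.

0.49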